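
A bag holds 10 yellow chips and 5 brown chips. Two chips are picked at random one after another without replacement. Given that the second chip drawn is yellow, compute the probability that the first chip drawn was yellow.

P(first=yellow and the second chip drawn is yellow) = (10/15)·(9/14) = 3/7.
P(the second chip drawn is yellow) = Σ over first color = 3/7 + 5/21 = 2/3.
By Bayes, P(first=yellow | the second chip drawn is yellow) = 3/7 / 2/3 = 9/14 ≈ 0.6429.

9/14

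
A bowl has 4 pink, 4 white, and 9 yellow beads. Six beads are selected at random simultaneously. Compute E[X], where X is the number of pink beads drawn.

24/17

By linearity of expectation, E[X] = Σ P(draw i is pink); by symmetry each draw (even without replacement) has P(pink) = 4/17.
E[X] = 6 · 4/17 = 24/17 ≈ 1.4118.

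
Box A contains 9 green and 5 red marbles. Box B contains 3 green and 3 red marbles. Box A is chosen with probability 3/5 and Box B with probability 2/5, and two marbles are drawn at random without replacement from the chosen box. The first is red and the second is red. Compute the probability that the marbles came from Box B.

91/166

P(E | Box A) = 10/91; P(E | Box B) = 1/5.
P(E) = 3/5·10/91 + 2/5·1/5 = 332/2275.
By Bayes' rule, P(Box B | E) = 2/25 / 332/2275 = 91/166 ≈ 0.5482.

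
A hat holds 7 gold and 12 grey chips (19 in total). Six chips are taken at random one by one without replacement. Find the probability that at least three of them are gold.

489/1292

Sum the hypergeometric tail for j = 3,…,6 gold chips.
Favorable = C(7,3)·C(12,3) + C(7,4)·C(12,2) + C(7,5)·C(12,1) + C(7,6)·C(12,0) = 10269; total = C(19,6) = 27132.
P = 10269/27132 = 489/1292 ≈ 0.3785.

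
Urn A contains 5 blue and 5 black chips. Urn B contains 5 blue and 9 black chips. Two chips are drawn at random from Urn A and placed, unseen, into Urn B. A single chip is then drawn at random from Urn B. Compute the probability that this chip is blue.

3/8

Condition on how many of the transferred chips are blue (from Urn A: 5 blue of 10; then Urn B has 16 total).
  0 blue: C(5,0)C(5,2)/C(10,2) = 2/9; then P = 5/16
  1 blue: C(5,1)C(5,1)/C(10,2) = 5/9; then P = 6/16
  2 blue: C(5,2)C(5,0)/C(10,2) = 2/9; then P = 7/16
P(blue from Urn B) = 3/8 ≈ 0.3750.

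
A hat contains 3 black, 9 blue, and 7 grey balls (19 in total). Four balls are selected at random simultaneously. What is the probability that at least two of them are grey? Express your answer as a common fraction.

1841/3876

Sum the hypergeometric tail for j = 2,…,4 grey balls.
Favorable = C(7,2)·C(12,2) + C(7,3)·C(12,1) + C(7,4)·C(12,0) = 1841; total = C(19,4) = 3876.
P = 1841/3876 = 1841/3876 ≈ 0.4750.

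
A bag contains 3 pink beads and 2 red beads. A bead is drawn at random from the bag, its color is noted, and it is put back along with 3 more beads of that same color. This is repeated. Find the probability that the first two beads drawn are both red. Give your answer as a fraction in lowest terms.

1/4

After a red draw the bag holds 5 red out of 8.
P = (2/5)·(5/8) = 1/4 ≈ 0.2500.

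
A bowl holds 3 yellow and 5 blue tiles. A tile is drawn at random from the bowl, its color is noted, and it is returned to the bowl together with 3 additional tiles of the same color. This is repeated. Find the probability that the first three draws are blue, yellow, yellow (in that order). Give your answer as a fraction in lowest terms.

Track the composition after each reinforcement of +3.
P = (5/8) · (3/11) · (6/14) = 45/616 ≈ 0.0731.

45/616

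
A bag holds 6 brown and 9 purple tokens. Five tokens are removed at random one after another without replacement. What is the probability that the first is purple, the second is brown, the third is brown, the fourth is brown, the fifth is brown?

Multiply the conditional probability of each draw in order, without replacement, so each draw removes one from its color and from the total.
P = (9/15) · (6/14) · (5/13) · (4/12) · (3/11) = 9/1001 ≈ 0.0090.

9/1001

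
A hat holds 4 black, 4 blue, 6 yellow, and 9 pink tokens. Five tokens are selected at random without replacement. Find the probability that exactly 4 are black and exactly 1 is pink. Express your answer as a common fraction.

9/33649

Unordered draws without replacement: count favorable combinations over C(23,5).
Favorable = C(4,4) · C(4,0) · C(6,0) · C(9,1) = 9; total = C(23,5) = 33649.
P = 9/33649 = 9/33649 ≈ 0.0003.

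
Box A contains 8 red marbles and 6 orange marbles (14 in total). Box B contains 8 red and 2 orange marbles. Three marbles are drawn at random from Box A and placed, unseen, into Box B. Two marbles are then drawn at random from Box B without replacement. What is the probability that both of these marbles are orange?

185/3549

Condition on how many of the transferred marbles are orange (from Box A: 6 orange of 14; then Box B has 13 total).
  0 orange: C(6,0)C(8,3)/C(14,3) = 2/13; then P = C(2,2)/C(13,2) = 1/78
  1 orange: C(6,1)C(8,2)/C(14,3) = 6/13; then P = C(3,2)/C(13,2) = 1/26
  2 orange: C(6,2)C(8,1)/C(14,3) = 30/91; then P = C(4,2)/C(13,2) = 1/13
  3 orange: C(6,3)C(8,0)/C(14,3) = 5/91; then P = C(5,2)/C(13,2) = 5/39
P(both orange) = 185/3549 ≈ 0.0521.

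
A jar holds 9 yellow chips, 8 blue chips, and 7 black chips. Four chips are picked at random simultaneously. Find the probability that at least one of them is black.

Use the complement: P(at least one black) = 1 − P(no black).
P(none) = C(17,4)/C(24,4) = 2380/10626.
So P = 1 − 2380/10626 = 589/759 ≈ 0.7760.

589/759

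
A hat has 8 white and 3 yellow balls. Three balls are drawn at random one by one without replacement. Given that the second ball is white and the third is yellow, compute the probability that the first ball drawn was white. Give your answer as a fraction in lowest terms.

7/9

P(first=white and the second ball is white and the third is yellow) = (8/11)·(7/10)·(3/9) = 28/165.
P(E) = Σ over first color = 28/165 + 8/165 = 12/55.
By Bayes, P(first=white | E) = 28/165 / 12/55 = 7/9 ≈ 0.7778.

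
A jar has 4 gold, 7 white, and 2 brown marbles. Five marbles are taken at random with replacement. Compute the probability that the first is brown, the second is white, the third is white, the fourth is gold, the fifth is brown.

784/371293

Multiply the conditional probability of each draw in order, with replacement (the composition resets each draw).
P = (2/13) · (7/13) · (7/13) · (4/13) · (2/13) = 784/371293 ≈ 0.0021.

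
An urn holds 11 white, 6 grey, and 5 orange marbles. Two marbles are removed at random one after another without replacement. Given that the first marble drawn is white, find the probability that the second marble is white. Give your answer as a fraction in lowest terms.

After removing 1 white, the urn has 10 white out of 21 remaining.
P(second is white | given) = 10/21 ≈ 0.4762.

10/21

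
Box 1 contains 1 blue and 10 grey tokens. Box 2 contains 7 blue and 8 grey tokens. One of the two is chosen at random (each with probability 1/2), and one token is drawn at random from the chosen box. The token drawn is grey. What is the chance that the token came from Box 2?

44/119

P(grey | Box 1) = 10/11; P(grey | Box 2) = 8/15.
P(grey) = 1/2·10/11 + 1/2·8/15 = 119/165.
By Bayes' rule, P(Box 2 | grey) = 4/15 / 119/165 = 44/119 ≈ 0.3697.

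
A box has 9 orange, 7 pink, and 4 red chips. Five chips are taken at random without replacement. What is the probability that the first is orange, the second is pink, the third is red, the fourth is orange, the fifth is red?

Multiply the conditional probability of each draw in order, without replacement, so each draw removes one from its color and from the total.
P = (9/20) · (7/19) · (4/18) · (8/17) · (3/16) = 21/6460 ≈ 0.0033.

21/6460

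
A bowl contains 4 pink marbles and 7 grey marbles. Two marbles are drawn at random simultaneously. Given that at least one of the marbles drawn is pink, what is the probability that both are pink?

3/17

P(both pink) = C(4,2)/C(11,2) = 6/55; P(at least one pink) = 1 − C(7,2)/C(11,2) = 34/55.
Since 'both pink' ⊆ 'at least one pink', P(both | at least one) = 6/55 / 34/55 = 3/17 ≈ 0.1765.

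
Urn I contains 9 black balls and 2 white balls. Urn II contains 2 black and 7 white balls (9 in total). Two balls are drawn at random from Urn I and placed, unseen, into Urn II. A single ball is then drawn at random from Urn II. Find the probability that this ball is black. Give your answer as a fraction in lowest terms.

40/121

Condition on how many of the transferred balls are black (from Urn I: 9 black of 11; then Urn II has 11 total).
  0 black: C(9,0)C(2,2)/C(11,2) = 1/55; then P = 2/11
  1 black: C(9,1)C(2,1)/C(11,2) = 18/55; then P = 3/11
  2 black: C(9,2)C(2,0)/C(11,2) = 36/55; then P = 4/11
P(black from Urn II) = 40/121 ≈ 0.3306.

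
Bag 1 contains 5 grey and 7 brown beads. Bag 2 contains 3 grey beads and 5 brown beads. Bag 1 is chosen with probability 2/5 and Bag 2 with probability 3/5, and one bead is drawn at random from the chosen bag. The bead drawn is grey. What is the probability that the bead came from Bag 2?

27/47

P(grey | Bag 1) = 5/12; P(grey | Bag 2) = 3/8.
P(grey) = 2/5·5/12 + 3/5·3/8 = 47/120.
By Bayes' rule, P(Bag 2 | grey) = 9/40 / 47/120 = 27/47 ≈ 0.5745.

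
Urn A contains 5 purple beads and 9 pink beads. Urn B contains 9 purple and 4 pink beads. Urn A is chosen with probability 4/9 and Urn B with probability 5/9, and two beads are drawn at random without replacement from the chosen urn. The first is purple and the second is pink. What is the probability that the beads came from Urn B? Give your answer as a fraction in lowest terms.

P(E | Urn A) = 45/182; P(E | Urn B) = 3/13.
P(E) = 4/9·45/182 + 5/9·3/13 = 5/21.
By Bayes' rule, P(Urn B | E) = 5/39 / 5/21 = 7/13 ≈ 0.5385.

7/13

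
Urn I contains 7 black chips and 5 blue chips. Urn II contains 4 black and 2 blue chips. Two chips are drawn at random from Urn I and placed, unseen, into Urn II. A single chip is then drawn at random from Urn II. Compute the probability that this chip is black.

31/48

Condition on how many of the transferred chips are black (from Urn I: 7 black of 12; then Urn II has 8 total).
  0 black: C(7,0)C(5,2)/C(12,2) = 5/33; then P = 4/8
  1 black: C(7,1)C(5,1)/C(12,2) = 35/66; then P = 5/8
  2 black: C(7,2)C(5,0)/C(12,2) = 7/22; then P = 6/8
P(black from Urn II) = 31/48 ≈ 0.6458.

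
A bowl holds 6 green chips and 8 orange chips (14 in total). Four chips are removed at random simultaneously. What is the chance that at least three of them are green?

Sum the hypergeometric tail for j = 3,…,4 green chips.
Favorable = C(6,3)·C(8,1) + C(6,4)·C(8,0) = 175; total = C(14,4) = 1001.
P = 175/1001 = 25/143 ≈ 0.1748.

25/143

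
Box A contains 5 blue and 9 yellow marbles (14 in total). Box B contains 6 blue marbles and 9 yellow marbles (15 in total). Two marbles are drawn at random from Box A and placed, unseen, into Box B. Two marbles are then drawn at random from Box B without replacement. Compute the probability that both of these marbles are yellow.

4365/12376

Condition on how many of the transferred marbles are yellow (from Box A: 9 yellow of 14; then Box B has 17 total).
  0 yellow: C(9,0)C(5,2)/C(14,2) = 10/91; then P = C(9,2)/C(17,2) = 9/34
  1 yellow: C(9,1)C(5,1)/C(14,2) = 45/91; then P = C(10,2)/C(17,2) = 45/136
  2 yellow: C(9,2)C(5,0)/C(14,2) = 36/91; then P = C(11,2)/C(17,2) = 55/136
P(both yellow) = 4365/12376 ≈ 0.3527.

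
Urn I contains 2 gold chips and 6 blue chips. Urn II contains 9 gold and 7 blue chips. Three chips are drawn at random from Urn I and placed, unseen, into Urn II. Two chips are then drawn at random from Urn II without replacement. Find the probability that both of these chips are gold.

100/399

Condition on how many of the transferred chips are gold (from Urn I: 2 gold of 8; then Urn II has 19 total).
  0 gold: C(2,0)C(6,3)/C(8,3) = 5/14; then P = C(9,2)/C(19,2) = 4/19
  1 gold: C(2,1)C(6,2)/C(8,3) = 15/28; then P = C(10,2)/C(19,2) = 5/19
  2 gold: C(2,2)C(6,1)/C(8,3) = 3/28; then P = C(11,2)/C(19,2) = 55/171
P(both gold) = 100/399 ≈ 0.2506.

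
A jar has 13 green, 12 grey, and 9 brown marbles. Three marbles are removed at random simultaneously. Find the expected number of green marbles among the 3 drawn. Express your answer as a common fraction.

39/34

By linearity of expectation, E[X] = Σ P(draw i is green); by symmetry each draw (even without replacement) has P(green) = 13/34.
E[X] = 3 · 13/34 = 39/34 ≈ 1.1471.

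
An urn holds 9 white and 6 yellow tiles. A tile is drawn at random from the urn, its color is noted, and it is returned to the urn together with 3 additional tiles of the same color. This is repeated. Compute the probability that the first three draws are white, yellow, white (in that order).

Track the composition after each reinforcement of +3.
P = (9/15) · (6/18) · (12/21) = 4/35 ≈ 0.1143.

4/35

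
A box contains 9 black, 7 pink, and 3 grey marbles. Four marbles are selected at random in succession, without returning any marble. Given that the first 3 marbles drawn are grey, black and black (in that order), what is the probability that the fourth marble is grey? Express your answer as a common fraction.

After removing 2 black, 1 grey, the box has 2 grey out of 16 remaining.
P(fourth is grey | given) = 2/16 = 1/8 ≈ 0.1250.

1/8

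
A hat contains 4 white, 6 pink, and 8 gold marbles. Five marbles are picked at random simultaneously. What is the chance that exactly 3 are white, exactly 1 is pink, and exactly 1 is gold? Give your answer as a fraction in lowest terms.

8/357

Unordered draws without replacement: count favorable combinations over C(18,5).
Favorable = C(4,3) · C(6,1) · C(8,1) = 192; total = C(18,5) = 8568.
P = 192/8568 = 8/357 ≈ 0.0224.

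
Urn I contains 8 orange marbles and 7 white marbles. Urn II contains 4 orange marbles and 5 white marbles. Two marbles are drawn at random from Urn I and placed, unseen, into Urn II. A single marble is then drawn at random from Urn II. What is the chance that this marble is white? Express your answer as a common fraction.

89/165

Condition on how many of the transferred marbles are white (from Urn I: 7 white of 15; then Urn II has 11 total).
  0 white: C(7,0)C(8,2)/C(15,2) = 4/15; then P = 5/11
  1 white: C(7,1)C(8,1)/C(15,2) = 8/15; then P = 6/11
  2 white: C(7,2)C(8,0)/C(15,2) = 1/5; then P = 7/11
P(white from Urn II) = 89/165 ≈ 0.5394.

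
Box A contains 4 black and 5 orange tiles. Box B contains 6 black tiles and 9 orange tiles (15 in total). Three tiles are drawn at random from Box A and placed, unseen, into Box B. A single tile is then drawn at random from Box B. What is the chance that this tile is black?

11/27

Condition on how many of the transferred tiles are black (from Box A: 4 black of 9; then Box B has 18 total).
  0 black: C(4,0)C(5,3)/C(9,3) = 5/42; then P = 6/18
  1 black: C(4,1)C(5,2)/C(9,3) = 10/21; then P = 7/18
  2 black: C(4,2)C(5,1)/C(9,3) = 5/14; then P = 8/18
  3 black: C(4,3)C(5,0)/C(9,3) = 1/21; then P = 9/18
P(black from Box B) = 11/27 ≈ 0.4074.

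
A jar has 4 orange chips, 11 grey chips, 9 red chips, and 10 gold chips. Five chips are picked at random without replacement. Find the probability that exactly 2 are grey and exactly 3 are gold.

25/1054

Unordered draws without replacement: count favorable combinations over C(34,5).
Favorable = C(4,0) · C(11,2) · C(9,0) · C(10,3) = 6600; total = C(34,5) = 278256.
P = 6600/278256 = 25/1054 ≈ 0.0237.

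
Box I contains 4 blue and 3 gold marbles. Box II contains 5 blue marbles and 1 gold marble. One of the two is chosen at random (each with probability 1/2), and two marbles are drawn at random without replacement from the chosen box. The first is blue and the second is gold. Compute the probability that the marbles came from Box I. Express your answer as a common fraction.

12/19

P(E | Box I) = 2/7; P(E | Box II) = 1/6.
P(E) = 1/2·2/7 + 1/2·1/6 = 19/84.
By Bayes' rule, P(Box I | E) = 1/7 / 19/84 = 12/19 ≈ 0.6316.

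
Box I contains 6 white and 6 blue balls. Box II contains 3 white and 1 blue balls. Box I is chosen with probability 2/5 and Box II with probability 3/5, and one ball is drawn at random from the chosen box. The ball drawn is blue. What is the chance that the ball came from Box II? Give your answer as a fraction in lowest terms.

3/7

P(blue | Box I) = 1/2; P(blue | Box II) = 1/4.
P(blue) = 2/5·1/2 + 3/5·1/4 = 7/20.
By Bayes' rule, P(Box II | blue) = 3/20 / 7/20 = 3/7 ≈ 0.4286.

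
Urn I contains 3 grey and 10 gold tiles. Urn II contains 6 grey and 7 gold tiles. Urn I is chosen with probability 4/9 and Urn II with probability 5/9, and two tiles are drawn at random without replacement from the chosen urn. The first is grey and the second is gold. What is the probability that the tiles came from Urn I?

4/11

P(E | Urn I) = 5/26; P(E | Urn II) = 7/26.
P(E) = 4/9·5/26 + 5/9·7/26 = 55/234.
By Bayes' rule, P(Urn I | E) = 10/117 / 55/234 = 4/11 ≈ 0.3636.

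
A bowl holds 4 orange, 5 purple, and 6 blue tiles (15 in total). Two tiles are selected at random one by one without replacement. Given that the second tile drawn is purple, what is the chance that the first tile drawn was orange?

2/7

P(first=orange and the second tile drawn is purple) = (4/15)·(5/14) = 2/21.
P(the second tile drawn is purple) = Σ over first color = 2/21 + 2/21 + 1/7 = 1/3.
By Bayes, P(first=orange | the second tile drawn is purple) = 2/21 / 1/3 = 2/7 ≈ 0.2857.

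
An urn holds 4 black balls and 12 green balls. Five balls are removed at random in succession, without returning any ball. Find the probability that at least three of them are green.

Sum the hypergeometric tail for j = 3,…,5 green balls.
Favorable = C(12,3)·C(4,2) + C(12,4)·C(4,1) + C(12,5)·C(4,0) = 4092; total = C(16,5) = 4368.
P = 4092/4368 = 341/364 ≈ 0.9368.

341/364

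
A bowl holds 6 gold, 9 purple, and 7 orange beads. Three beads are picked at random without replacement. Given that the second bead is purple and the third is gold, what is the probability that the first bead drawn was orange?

P(first=orange and the second bead is purple and the third is gold) = (7/22)·(9/21)·(6/20) = 9/220.
P(E) = Σ over first color = 9/308 + 18/385 + 9/220 = 9/77.
By Bayes, P(first=orange | E) = 9/220 / 9/77 = 7/20 ≈ 0.3500.

7/20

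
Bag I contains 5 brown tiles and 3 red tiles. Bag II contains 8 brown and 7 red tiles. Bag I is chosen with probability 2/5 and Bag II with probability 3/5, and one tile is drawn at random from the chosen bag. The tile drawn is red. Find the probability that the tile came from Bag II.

28/43

P(red | Bag I) = 3/8; P(red | Bag II) = 7/15.
P(red) = 2/5·3/8 + 3/5·7/15 = 43/100.
By Bayes' rule, P(Bag II | red) = 7/25 / 43/100 = 28/43 ≈ 0.6512.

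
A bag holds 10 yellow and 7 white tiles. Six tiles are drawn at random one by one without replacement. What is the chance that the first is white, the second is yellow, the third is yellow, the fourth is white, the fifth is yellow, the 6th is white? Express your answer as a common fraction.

Multiply the conditional probability of each draw in order, without replacement, so each draw removes one from its color and from the total.
P = (7/17) · (10/16) · (9/15) · (6/14) · (8/13) · (5/12) = 15/884 ≈ 0.0170.

15/884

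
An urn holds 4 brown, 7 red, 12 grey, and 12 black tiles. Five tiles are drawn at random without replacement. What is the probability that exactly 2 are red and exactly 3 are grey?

15/1054

Unordered draws without replacement: count favorable combinations over C(35,5).
Favorable = C(4,0) · C(7,2) · C(12,3) · C(12,0) = 4620; total = C(35,5) = 324632.
P = 4620/324632 = 15/1054 ≈ 0.0142.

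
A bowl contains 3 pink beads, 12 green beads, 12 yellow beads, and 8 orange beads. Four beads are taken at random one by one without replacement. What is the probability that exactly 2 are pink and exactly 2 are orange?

3/1870

Unordered draws without replacement: count favorable combinations over C(35,4).
Favorable = C(3,2) · C(12,0) · C(12,0) · C(8,2) = 84; total = C(35,4) = 52360.
P = 84/52360 = 3/1870 ≈ 0.0016.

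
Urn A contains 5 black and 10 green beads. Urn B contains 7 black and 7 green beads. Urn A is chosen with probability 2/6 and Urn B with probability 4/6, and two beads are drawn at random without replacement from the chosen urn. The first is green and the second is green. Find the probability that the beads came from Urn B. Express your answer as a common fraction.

14/27

P(E | Urn A) = 3/7; P(E | Urn B) = 3/13.
P(E) = 1/3·3/7 + 2/3·3/13 = 27/91.
By Bayes' rule, P(Urn B | E) = 2/13 / 27/91 = 14/27 ≈ 0.5185.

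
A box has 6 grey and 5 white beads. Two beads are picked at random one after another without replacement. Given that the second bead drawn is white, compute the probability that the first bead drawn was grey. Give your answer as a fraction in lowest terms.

P(first=grey and the second bead drawn is white) = (6/11)·(5/10) = 3/11.
P(the second bead drawn is white) = Σ over first color = 3/11 + 2/11 = 5/11.
By Bayes, P(first=grey | the second bead drawn is white) = 3/11 / 5/11 = 3/5 ≈ 0.6000.

3/5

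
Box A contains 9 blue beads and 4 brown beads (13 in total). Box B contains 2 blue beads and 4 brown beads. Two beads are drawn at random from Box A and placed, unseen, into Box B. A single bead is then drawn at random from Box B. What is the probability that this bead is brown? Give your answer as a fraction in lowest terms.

Condition on how many of the transferred beads are brown (from Box A: 4 brown of 13; then Box B has 8 total).
  0 brown: C(4,0)C(9,2)/C(13,2) = 6/13; then P = 4/8
  1 brown: C(4,1)C(9,1)/C(13,2) = 6/13; then P = 5/8
  2 brown: C(4,2)C(9,0)/C(13,2) = 1/13; then P = 6/8
P(brown from Box B) = 15/26 ≈ 0.5769.

15/26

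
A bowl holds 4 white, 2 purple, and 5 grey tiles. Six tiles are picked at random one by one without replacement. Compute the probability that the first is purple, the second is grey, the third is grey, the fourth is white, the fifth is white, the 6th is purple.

1/693

Multiply the conditional probability of each draw in order, without replacement, so each draw removes one from its color and from the total.
P = (2/11) · (5/10) · (4/9) · (4/8) · (3/7) · (1/6) = 1/693 ≈ 0.0014.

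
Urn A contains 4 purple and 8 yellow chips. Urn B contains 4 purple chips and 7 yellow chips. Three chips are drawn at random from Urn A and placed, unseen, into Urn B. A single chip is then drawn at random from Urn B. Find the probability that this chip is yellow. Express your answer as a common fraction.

Condition on how many of the transferred chips are yellow (from Urn A: 8 yellow of 12; then Urn B has 14 total).
  0 yellow: C(8,0)C(4,3)/C(12,3) = 1/55; then P = 7/14
  1 yellow: C(8,1)C(4,2)/C(12,3) = 12/55; then P = 8/14
  2 yellow: C(8,2)C(4,1)/C(12,3) = 28/55; then P = 9/14
  3 yellow: C(8,3)C(4,0)/C(12,3) = 14/55; then P = 10/14
P(yellow from Urn B) = 9/14 ≈ 0.6429.

9/14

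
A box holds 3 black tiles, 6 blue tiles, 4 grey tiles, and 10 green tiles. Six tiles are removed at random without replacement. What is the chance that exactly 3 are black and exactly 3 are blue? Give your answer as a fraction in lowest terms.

20/100947

Unordered draws without replacement: count favorable combinations over C(23,6).
Favorable = C(3,3) · C(6,3) · C(4,0) · C(10,0) = 20; total = C(23,6) = 100947.
P = 20/100947 = 20/100947 ≈ 0.0002.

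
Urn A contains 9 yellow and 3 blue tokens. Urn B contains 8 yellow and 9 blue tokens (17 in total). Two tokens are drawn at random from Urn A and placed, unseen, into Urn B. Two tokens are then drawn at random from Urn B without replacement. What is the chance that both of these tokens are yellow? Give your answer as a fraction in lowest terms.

Condition on how many of the transferred tokens are yellow (from Urn A: 9 yellow of 12; then Urn B has 19 total).
  0 yellow: C(9,0)C(3,2)/C(12,2) = 1/22; then P = C(8,2)/C(19,2) = 28/171
  1 yellow: C(9,1)C(3,1)/C(12,2) = 9/22; then P = C(9,2)/C(19,2) = 4/19
  2 yellow: C(9,2)C(3,0)/C(12,2) = 6/11; then P = C(10,2)/C(19,2) = 5/19
P(both yellow) = 446/1881 ≈ 0.2371.

446/1881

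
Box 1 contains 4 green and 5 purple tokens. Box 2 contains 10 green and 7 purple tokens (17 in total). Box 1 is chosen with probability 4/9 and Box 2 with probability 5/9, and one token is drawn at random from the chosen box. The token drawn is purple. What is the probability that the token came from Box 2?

63/131

P(purple | Box 1) = 5/9; P(purple | Box 2) = 7/17.
P(purple) = 4/9·5/9 + 5/9·7/17 = 655/1377.
By Bayes' rule, P(Box 2 | purple) = 35/153 / 655/1377 = 63/131 ≈ 0.4809.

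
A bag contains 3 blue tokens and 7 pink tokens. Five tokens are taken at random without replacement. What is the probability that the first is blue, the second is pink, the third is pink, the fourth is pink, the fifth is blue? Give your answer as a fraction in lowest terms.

1/24

Multiply the conditional probability of each draw in order, without replacement, so each draw removes one from its color and from the total.
P = (3/10) · (7/9) · (6/8) · (5/7) · (2/6) = 1/24 ≈ 0.0417.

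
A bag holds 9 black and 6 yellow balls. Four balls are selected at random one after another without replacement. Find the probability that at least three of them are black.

6/13

Sum the hypergeometric tail for j = 3,…,4 black balls.
Favorable = C(9,3)·C(6,1) + C(9,4)·C(6,0) = 630; total = C(15,4) = 1365.
P = 630/1365 = 6/13 ≈ 0.4615.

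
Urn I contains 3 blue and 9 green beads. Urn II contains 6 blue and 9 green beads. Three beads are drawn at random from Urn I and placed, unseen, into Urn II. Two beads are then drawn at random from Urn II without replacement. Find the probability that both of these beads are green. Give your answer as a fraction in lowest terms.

283/748

Condition on how many of the transferred beads are green (from Urn I: 9 green of 12; then Urn II has 18 total).
  0 green: C(9,0)C(3,3)/C(12,3) = 1/220; then P = C(9,2)/C(18,2) = 4/17
  1 green: C(9,1)C(3,2)/C(12,3) = 27/220; then P = C(10,2)/C(18,2) = 5/17
  2 green: C(9,2)C(3,1)/C(12,3) = 27/55; then P = C(11,2)/C(18,2) = 55/153
  3 green: C(9,3)C(3,0)/C(12,3) = 21/55; then P = C(12,2)/C(18,2) = 22/51
P(both green) = 283/748 ≈ 0.3783.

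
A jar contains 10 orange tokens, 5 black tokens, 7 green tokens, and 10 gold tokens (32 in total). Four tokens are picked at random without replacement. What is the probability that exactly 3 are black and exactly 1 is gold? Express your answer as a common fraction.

5/1798

Unordered draws without replacement: count favorable combinations over C(32,4).
Favorable = C(10,0) · C(5,3) · C(7,0) · C(10,1) = 100; total = C(32,4) = 35960.
P = 100/35960 = 5/1798 ≈ 0.0028.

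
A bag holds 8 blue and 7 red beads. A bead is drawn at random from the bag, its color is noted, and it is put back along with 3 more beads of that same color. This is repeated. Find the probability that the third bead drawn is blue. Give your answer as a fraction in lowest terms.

Sum over the four possibilities for the first two draws (blue/not-blue each), tracking how the blue count and total change by +3 per draw.
P(third is blue) = 8/15 ≈ 0.5333. (In a Pólya urn every draw has the same marginal probability 8/15.)

8/15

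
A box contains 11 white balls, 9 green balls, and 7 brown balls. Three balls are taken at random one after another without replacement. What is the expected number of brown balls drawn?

By linearity of expectation, E[X] = Σ P(draw i is brown); by symmetry each draw (even without replacement) has P(brown) = 7/27.
E[X] = 3 · 7/27 = 7/9 ≈ 0.7778.

7/9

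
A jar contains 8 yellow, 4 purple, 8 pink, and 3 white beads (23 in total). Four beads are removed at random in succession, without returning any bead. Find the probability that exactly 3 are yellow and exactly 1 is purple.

Unordered draws without replacement: count favorable combinations over C(23,4).
Favorable = C(8,3) · C(4,1) · C(8,0) · C(3,0) = 224; total = C(23,4) = 8855.
P = 224/8855 = 32/1265 ≈ 0.0253.

32/1265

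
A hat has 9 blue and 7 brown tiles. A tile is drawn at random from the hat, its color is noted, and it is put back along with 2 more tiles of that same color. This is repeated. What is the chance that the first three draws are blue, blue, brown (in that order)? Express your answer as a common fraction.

Track the composition after each reinforcement of +2.
P = (9/16) · (11/18) · (7/20) = 77/640 ≈ 0.1203.

77/640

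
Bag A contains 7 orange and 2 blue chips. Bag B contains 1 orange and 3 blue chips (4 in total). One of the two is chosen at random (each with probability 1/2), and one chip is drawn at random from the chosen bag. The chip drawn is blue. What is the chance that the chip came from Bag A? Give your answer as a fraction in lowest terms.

P(blue | Bag A) = 2/9; P(blue | Bag B) = 3/4.
P(blue) = 1/2·2/9 + 1/2·3/4 = 35/72.
By Bayes' rule, P(Bag A | blue) = 1/9 / 35/72 = 8/35 ≈ 0.2286.

8/35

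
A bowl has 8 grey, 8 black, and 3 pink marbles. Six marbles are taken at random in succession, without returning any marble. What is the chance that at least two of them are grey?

Sum the hypergeometric tail for j = 2,…,6 grey marbles.
Favorable = C(8,2)·C(11,4) + C(8,3)·C(11,3) + C(8,4)·C(11,2) + C(8,5)·C(11,1) + C(8,6)·C(11,0) = 22974; total = C(19,6) = 27132.
P = 22974/27132 = 547/646 ≈ 0.8467.

547/646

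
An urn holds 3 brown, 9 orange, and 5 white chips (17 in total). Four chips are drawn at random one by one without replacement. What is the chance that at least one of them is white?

377/476

Use the complement: P(at least one white) = 1 − P(no white).
P(none) = C(12,4)/C(17,4) = 495/2380.
So P = 1 − 495/2380 = 377/476 ≈ 0.7920.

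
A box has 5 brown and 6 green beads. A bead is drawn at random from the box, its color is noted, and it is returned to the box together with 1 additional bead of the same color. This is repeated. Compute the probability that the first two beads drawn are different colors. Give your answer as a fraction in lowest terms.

Either brown then green, or green then brown; after the first draw the total is 12.
P = (5/11)·(6/12) + (6/11)·(5/12) = 5/11 ≈ 0.4545.

5/11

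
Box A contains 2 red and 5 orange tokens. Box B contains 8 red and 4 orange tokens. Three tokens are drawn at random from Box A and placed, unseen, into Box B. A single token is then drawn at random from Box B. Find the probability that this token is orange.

Condition on how many of the transferred tokens are orange (from Box A: 5 orange of 7; then Box B has 15 total).
  1 orange: C(5,1)C(2,2)/C(7,3) = 1/7; then P = 5/15
  2 orange: C(5,2)C(2,1)/C(7,3) = 4/7; then P = 6/15
  3 orange: C(5,3)C(2,0)/C(7,3) = 2/7; then P = 7/15
P(orange from Box B) = 43/105 ≈ 0.4095.

43/105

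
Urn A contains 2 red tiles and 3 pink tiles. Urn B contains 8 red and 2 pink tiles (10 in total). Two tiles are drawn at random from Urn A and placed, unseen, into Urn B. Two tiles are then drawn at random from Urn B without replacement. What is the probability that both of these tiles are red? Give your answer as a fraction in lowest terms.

Condition on how many of the transferred tiles are red (from Urn A: 2 red of 5; then Urn B has 12 total).
  0 red: C(2,0)C(3,2)/C(5,2) = 3/10; then P = C(8,2)/C(12,2) = 14/33
  1 red: C(2,1)C(3,1)/C(5,2) = 3/5; then P = C(9,2)/C(12,2) = 6/11
  2 red: C(2,2)C(3,0)/C(5,2) = 1/10; then P = C(10,2)/C(12,2) = 15/22
P(both red) = 23/44 ≈ 0.5227.

23/44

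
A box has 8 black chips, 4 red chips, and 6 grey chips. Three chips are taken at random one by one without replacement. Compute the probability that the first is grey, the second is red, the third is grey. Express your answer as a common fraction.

5/204

Multiply the conditional probability of each draw in order, without replacement, so each draw removes one from its color and from the total.
P = (6/18) · (4/17) · (5/16) = 5/204 ≈ 0.0245.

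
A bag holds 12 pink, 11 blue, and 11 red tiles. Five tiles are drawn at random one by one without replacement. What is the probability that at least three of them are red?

1509/8432

Sum the hypergeometric tail for j = 3,…,5 red tiles.
Favorable = C(11,3)·C(23,2) + C(11,4)·C(23,1) + C(11,5)·C(23,0) = 49797; total = C(34,5) = 278256.
P = 49797/278256 = 1509/8432 ≈ 0.1790.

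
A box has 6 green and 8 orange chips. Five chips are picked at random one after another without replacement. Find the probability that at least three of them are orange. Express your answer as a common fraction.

Sum the hypergeometric tail for j = 3,…,5 orange chips.
Favorable = C(8,3)·C(6,2) + C(8,4)·C(6,1) + C(8,5)·C(6,0) = 1316; total = C(14,5) = 2002.
P = 1316/2002 = 94/143 ≈ 0.6573.

94/143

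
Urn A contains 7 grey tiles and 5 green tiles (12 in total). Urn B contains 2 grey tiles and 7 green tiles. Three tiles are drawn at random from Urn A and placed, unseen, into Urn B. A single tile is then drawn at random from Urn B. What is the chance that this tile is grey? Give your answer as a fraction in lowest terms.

5/16

Condition on how many of the transferred tiles are grey (from Urn A: 7 grey of 12; then Urn B has 12 total).
  0 grey: C(7,0)C(5,3)/C(12,3) = 1/22; then P = 2/12
  1 grey: C(7,1)C(5,2)/C(12,3) = 7/22; then P = 3/12
  2 grey: C(7,2)C(5,1)/C(12,3) = 21/44; then P = 4/12
  3 grey: C(7,3)C(5,0)/C(12,3) = 7/44; then P = 5/12
P(grey from Urn B) = 5/16 ≈ 0.3125.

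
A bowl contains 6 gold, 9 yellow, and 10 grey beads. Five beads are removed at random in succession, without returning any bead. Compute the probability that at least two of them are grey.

1737/2530

Sum the hypergeometric tail for j = 2,…,5 grey beads.
Favorable = C(10,2)·C(15,3) + C(10,3)·C(15,2) + C(10,4)·C(15,1) + C(10,5)·C(15,0) = 36477; total = C(25,5) = 53130.
P = 36477/53130 = 1737/2530 ≈ 0.6866.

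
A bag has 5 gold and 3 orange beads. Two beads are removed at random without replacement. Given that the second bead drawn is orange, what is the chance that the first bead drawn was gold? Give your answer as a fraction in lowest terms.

5/7

P(first=gold and the second bead drawn is orange) = (5/8)·(3/7) = 15/56.
P(the second bead drawn is orange) = Σ over first color = 15/56 + 3/28 = 3/8.
By Bayes, P(first=gold | the second bead drawn is orange) = 15/56 / 3/8 = 5/7 ≈ 0.7143.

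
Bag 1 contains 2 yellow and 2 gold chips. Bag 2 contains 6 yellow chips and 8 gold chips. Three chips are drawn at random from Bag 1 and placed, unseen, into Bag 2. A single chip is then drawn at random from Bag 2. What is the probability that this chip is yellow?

Condition on how many of the transferred chips are yellow (from Bag 1: 2 yellow of 4; then Bag 2 has 17 total).
  1 yellow: C(2,1)C(2,2)/C(4,3) = 1/2; then P = 7/17
  2 yellow: C(2,2)C(2,1)/C(4,3) = 1/2; then P = 8/17
P(yellow from Bag 2) = 15/34 ≈ 0.4412.

15/34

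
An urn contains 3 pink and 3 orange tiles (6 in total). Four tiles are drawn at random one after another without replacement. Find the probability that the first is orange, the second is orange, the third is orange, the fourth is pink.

Multiply the conditional probability of each draw in order, without replacement, so each draw removes one from its color and from the total.
P = (3/6) · (2/5) · (1/4) · (3/3) = 1/20 ≈ 0.0500.

1/20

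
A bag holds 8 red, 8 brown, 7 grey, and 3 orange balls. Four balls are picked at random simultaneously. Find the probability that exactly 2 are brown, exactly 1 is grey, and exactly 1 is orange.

294/7475

Unordered draws without replacement: count favorable combinations over C(26,4).
Favorable = C(8,0) · C(8,2) · C(7,1) · C(3,1) = 588; total = C(26,4) = 14950.
P = 588/14950 = 294/7475 ≈ 0.0393.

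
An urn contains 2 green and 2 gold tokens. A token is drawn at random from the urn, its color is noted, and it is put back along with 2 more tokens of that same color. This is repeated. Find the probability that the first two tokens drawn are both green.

1/3

After a green draw the urn holds 4 green out of 6.
P = (2/4)·(4/6) = 1/3 ≈ 0.3333.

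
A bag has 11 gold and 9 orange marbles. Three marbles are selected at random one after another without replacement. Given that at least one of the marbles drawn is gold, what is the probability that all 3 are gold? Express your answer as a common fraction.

5/32

P(all 3 gold) = C(11,3)/C(20,3) = 11/76; P(at least one gold) = 1 − C(9,3)/C(20,3) = 88/95.
Since 'all 3 gold' ⊆ 'at least one gold', P(all 3 | at least one) = 11/76 / 88/95 = 5/32 ≈ 0.1562.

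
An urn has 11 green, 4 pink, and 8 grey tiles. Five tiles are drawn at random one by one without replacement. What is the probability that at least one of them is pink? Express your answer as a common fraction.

1159/1771

Use the complement: P(at least one pink) = 1 − P(no pink).
P(none) = C(19,5)/C(23,5) = 11628/33649.
So P = 1 − 11628/33649 = 1159/1771 ≈ 0.6544.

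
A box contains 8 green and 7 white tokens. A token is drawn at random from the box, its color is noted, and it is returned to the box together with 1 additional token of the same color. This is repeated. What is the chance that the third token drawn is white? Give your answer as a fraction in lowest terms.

7/15

Sum over the four possibilities for the first two draws (white/not-white each), tracking how the white count and total change by +1 per draw.
P(third is white) = 7/15 ≈ 0.4667. (In a Pólya urn every draw has the same marginal probability 7/15.)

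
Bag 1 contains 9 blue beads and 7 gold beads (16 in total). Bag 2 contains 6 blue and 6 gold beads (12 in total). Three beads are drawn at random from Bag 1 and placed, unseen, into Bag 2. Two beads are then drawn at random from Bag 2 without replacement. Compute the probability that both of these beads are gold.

Condition on how many of the transferred beads are gold (from Bag 1: 7 gold of 16; then Bag 2 has 15 total).
  0 gold: C(7,0)C(9,3)/C(16,3) = 3/20; then P = C(6,2)/C(15,2) = 1/7
  1 gold: C(7,1)C(9,2)/C(16,3) = 9/20; then P = C(7,2)/C(15,2) = 1/5
  2 gold: C(7,2)C(9,1)/C(16,3) = 27/80; then P = C(8,2)/C(15,2) = 4/15
  3 gold: C(7,3)C(9,0)/C(16,3) = 1/16; then P = C(9,2)/C(15,2) = 12/35
P(both gold) = 39/175 ≈ 0.2229.

39/175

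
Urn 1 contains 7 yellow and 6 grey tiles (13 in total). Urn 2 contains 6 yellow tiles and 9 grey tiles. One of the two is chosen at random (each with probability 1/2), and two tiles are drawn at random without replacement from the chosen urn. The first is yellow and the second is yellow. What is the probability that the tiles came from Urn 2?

P(E | Urn 1) = 7/26; P(E | Urn 2) = 1/7.
P(E) = 1/2·7/26 + 1/2·1/7 = 75/364.
By Bayes' rule, P(Urn 2 | E) = 1/14 / 75/364 = 26/75 ≈ 0.3467.

26/75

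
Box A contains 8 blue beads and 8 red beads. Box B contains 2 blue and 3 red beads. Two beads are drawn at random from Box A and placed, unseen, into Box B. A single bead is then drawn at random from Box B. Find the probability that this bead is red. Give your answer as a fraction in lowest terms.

4/7

Condition on how many of the transferred beads are red (from Box A: 8 red of 16; then Box B has 7 total).
  0 red: C(8,0)C(8,2)/C(16,2) = 7/30; then P = 3/7
  1 red: C(8,1)C(8,1)/C(16,2) = 8/15; then P = 4/7
  2 red: C(8,2)C(8,0)/C(16,2) = 7/30; then P = 5/7
P(red from Box B) = 4/7 ≈ 0.5714.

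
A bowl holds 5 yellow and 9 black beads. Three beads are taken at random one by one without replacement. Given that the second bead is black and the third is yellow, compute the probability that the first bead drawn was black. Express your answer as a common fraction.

P(first=black and the second bead is black and the third is yellow) = (9/14)·(8/13)·(5/12) = 15/91.
P(E) = Σ over first color = 15/182 + 15/91 = 45/182.
By Bayes, P(first=black | E) = 15/91 / 45/182 = 2/3 ≈ 0.6667.

2/3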